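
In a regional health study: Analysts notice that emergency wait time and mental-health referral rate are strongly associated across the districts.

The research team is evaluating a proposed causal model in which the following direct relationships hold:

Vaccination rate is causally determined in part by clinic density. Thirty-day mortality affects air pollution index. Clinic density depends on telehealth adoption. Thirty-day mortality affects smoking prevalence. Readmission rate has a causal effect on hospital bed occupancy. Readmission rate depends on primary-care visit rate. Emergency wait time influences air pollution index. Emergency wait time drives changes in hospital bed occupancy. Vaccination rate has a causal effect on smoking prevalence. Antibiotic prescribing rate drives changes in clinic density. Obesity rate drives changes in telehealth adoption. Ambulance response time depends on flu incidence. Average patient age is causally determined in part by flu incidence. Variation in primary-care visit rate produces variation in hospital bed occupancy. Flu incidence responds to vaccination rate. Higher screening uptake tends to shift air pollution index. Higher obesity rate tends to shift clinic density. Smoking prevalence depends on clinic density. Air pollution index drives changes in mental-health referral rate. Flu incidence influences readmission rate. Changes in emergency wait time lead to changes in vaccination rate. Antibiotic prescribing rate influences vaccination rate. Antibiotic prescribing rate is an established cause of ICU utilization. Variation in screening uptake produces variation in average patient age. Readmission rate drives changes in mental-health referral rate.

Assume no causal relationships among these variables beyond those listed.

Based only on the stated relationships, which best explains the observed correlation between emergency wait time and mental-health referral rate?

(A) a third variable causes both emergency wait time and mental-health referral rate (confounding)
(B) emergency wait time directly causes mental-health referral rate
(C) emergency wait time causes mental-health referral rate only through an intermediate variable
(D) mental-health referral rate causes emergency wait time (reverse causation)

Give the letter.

C

Emergency wait time reaches mental-health referral rate through emergency wait time → air pollution index → mental-health referral rate — an indirect causal chain with no direct emergency wait time → mental-health referral rate link. No variable causes both emergency wait time and mental-health referral rate, so confounding is ruled out; the effect is mediated.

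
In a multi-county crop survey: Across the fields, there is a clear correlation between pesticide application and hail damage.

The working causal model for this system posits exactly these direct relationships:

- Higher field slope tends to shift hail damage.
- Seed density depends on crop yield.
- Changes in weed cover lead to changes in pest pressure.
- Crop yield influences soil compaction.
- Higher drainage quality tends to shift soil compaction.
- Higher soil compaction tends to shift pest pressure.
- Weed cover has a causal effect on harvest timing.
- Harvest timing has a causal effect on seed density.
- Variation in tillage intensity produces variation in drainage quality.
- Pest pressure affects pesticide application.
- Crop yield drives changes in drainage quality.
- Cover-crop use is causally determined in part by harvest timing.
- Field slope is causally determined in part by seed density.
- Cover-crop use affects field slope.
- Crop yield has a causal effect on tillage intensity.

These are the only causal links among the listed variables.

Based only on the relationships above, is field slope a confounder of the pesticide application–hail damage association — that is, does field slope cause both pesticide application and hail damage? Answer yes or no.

Field slope has no stated causal path to pesticide application. A confounder must cause both variables, so field slope does not qualify.

no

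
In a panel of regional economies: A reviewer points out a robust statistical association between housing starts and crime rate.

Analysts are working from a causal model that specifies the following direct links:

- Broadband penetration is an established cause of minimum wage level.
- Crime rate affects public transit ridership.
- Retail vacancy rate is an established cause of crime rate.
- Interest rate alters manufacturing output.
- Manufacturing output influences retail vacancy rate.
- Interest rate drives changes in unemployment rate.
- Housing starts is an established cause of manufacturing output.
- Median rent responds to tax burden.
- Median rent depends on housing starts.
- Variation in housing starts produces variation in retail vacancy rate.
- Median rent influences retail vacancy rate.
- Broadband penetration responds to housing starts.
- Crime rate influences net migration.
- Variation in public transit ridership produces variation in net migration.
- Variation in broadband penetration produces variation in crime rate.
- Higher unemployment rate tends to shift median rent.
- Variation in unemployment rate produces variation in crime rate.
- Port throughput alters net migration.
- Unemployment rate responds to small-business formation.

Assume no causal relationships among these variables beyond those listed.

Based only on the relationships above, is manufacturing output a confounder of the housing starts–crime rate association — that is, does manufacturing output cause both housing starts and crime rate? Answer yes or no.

Manufacturing output has no stated causal path to housing starts. A confounder must cause both variables, so manufacturing output does not qualify.

no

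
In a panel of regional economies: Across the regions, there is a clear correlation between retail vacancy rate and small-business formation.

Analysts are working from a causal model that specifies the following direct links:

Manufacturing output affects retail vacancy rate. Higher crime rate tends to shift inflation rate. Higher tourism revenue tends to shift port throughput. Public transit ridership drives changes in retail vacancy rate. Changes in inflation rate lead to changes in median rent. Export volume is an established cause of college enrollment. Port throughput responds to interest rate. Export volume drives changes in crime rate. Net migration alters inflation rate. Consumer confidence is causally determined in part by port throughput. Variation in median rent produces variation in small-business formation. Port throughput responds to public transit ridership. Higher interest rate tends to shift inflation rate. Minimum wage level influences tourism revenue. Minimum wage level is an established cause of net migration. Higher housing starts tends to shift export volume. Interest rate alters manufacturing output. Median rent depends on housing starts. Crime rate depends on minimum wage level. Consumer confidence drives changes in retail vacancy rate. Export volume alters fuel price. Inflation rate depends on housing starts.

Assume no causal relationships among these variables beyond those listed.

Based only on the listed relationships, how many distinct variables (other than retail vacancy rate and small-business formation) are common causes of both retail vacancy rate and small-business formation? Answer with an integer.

The common causes are: interest rate (to retail vacancy rate via interest rate → manufacturing output → retail vacancy rate; to small-business formation via interest rate → inflation rate → median rent → small-business formation); minimum wage level (to retail vacancy rate via minimum wage level → tourism revenue → port throughput → consumer confidence → retail vacancy rate; to small-business formation via minimum wage level → net migration → inflation rate → median rent → small-business formation).
Every other variable lacks a causal path to at least one of retail vacancy rate and small-business formation.

2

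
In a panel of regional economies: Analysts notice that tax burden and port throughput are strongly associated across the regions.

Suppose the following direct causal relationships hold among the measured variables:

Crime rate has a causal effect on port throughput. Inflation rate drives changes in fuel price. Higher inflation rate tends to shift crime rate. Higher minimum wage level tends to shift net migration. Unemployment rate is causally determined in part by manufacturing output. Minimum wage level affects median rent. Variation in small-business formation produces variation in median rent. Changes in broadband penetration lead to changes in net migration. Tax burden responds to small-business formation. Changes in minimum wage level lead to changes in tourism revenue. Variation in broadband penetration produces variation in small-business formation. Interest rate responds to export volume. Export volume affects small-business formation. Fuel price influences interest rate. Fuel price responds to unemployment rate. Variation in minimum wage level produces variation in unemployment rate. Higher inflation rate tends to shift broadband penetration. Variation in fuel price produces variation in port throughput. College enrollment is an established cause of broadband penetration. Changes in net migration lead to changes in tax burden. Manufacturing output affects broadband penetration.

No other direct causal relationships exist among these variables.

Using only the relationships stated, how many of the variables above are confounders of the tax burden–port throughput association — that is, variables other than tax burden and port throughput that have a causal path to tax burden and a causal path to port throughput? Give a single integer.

3

The common causes are: inflation rate (to tax burden via inflation rate → broadband penetration → small-business formation → tax burden; to port throughput via inflation rate → crime rate → port throughput); manufacturing output (to tax burden via manufacturing output → broadband penetration → small-business formation → tax burden; to port throughput via manufacturing output → unemployment rate → fuel price → port throughput); minimum wage level (to tax burden via minimum wage level → net migration → tax burden; to port throughput via minimum wage level → unemployment rate → fuel price → port throughput).
Every other variable lacks a causal path to at least one of tax burden and port throughput.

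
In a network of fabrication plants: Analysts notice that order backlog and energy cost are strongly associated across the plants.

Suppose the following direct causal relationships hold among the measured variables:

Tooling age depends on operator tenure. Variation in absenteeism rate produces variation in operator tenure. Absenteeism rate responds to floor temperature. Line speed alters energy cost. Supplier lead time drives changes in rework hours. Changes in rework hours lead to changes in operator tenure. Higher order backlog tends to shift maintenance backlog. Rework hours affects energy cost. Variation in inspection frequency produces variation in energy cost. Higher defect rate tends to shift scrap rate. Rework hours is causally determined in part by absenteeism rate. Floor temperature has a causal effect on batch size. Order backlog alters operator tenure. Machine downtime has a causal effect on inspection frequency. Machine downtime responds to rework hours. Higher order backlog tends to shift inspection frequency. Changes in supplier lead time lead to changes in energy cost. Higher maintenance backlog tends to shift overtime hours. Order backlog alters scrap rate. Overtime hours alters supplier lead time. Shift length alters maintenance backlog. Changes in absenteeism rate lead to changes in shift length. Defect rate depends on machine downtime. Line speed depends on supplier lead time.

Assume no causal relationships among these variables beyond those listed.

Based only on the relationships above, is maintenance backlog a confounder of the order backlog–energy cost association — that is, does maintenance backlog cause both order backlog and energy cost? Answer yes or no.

Maintenance backlog has no stated causal path to order backlog. A confounder must cause both variables, so maintenance backlog does not qualify.

no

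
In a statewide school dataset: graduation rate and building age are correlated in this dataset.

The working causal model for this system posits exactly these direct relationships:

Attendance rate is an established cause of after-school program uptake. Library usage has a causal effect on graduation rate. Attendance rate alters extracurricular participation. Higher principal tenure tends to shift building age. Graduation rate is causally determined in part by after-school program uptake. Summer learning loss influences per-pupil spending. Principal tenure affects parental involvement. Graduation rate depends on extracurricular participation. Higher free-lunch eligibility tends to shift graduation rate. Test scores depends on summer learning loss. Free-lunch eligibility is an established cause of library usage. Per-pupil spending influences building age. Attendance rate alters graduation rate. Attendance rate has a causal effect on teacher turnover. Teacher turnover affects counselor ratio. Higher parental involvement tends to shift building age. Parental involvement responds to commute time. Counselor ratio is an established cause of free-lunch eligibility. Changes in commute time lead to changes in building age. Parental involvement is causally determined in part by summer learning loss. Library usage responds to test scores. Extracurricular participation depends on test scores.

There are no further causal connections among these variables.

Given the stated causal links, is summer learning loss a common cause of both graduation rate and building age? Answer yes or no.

yes

Summer learning loss has a causal path to graduation rate (summer learning loss → test scores → extracurricular participation → graduation rate) and to building age (summer learning loss → per-pupil spending → building age), so it is a common cause of both — a confounder.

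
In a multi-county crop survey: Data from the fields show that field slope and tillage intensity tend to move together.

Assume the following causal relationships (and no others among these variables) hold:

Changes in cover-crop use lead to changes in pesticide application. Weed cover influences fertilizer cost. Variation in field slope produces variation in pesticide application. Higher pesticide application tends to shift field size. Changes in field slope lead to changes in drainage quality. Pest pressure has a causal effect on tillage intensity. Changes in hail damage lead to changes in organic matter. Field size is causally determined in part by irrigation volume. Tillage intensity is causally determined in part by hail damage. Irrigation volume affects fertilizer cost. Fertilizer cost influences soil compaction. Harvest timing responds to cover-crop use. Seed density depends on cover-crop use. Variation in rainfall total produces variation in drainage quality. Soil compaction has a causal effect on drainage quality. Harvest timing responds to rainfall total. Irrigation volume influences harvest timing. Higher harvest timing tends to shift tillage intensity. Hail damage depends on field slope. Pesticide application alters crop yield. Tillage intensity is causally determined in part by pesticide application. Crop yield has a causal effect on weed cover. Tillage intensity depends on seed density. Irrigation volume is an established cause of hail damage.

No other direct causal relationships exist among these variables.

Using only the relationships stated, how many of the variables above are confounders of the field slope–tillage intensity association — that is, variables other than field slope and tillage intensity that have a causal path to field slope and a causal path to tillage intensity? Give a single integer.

No listed variable has a causal path to both field slope and tillage intensity, so there are no common causes.

0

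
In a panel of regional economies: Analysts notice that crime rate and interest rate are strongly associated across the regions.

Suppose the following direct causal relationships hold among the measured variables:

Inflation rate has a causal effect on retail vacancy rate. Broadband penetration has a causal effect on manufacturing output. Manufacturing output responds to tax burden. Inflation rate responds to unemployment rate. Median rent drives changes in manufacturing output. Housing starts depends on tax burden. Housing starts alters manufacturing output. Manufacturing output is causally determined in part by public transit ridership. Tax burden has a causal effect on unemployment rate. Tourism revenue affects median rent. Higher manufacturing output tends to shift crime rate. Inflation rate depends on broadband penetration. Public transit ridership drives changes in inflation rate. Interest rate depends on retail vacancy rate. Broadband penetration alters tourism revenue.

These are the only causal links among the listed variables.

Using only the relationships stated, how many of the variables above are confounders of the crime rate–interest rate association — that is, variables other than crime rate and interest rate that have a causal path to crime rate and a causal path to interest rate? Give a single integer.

3

The common causes are: broadband penetration (to crime rate via broadband penetration → manufacturing output → crime rate; to interest rate via broadband penetration → inflation rate → retail vacancy rate → interest rate); public transit ridership (to crime rate via public transit ridership → manufacturing output → crime rate; to interest rate via public transit ridership → inflation rate → retail vacancy rate → interest rate); tax burden (to crime rate via tax burden → manufacturing output → crime rate; to interest rate via tax burden → unemployment rate → inflation rate → retail vacancy rate → interest rate).
Every other variable lacks a causal path to at least one of crime rate and interest rate.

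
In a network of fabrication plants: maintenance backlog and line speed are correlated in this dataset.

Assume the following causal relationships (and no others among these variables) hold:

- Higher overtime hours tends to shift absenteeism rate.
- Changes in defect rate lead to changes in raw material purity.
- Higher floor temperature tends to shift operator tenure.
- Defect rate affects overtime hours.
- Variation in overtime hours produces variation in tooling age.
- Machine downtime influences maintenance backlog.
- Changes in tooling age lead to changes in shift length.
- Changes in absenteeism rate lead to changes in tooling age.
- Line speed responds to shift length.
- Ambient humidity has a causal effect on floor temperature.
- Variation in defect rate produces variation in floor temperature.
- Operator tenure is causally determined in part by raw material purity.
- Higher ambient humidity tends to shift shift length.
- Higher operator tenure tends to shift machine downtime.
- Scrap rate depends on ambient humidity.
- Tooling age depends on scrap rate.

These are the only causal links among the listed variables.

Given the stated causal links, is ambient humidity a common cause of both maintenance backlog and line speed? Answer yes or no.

Ambient humidity has a causal path to maintenance backlog (ambient humidity → floor temperature → operator tenure → machine downtime → maintenance backlog) and to line speed (ambient humidity → shift length → line speed), so it is a common cause of both — a confounder.

yes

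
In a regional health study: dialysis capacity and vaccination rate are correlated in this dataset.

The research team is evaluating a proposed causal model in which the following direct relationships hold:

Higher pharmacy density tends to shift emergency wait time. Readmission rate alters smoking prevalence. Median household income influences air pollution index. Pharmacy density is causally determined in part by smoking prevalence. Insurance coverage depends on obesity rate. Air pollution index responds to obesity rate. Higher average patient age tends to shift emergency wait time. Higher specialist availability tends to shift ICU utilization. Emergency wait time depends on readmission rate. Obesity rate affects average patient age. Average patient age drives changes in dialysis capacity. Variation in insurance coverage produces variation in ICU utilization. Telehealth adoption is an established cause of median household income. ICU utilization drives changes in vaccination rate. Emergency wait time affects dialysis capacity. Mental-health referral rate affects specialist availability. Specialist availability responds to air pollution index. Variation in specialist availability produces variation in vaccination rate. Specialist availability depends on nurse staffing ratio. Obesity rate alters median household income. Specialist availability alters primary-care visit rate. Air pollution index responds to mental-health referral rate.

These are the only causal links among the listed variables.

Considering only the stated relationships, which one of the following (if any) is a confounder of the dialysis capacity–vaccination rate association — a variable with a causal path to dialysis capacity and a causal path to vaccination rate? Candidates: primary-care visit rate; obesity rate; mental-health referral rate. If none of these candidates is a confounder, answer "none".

obesity rate

Obesity rate causes dialysis capacity (obesity rate → average patient age → dialysis capacity) and also causes vaccination rate (obesity rate → air pollution index → specialist availability → vaccination rate); it is a common cause of both.
Each of the other candidates lacks a causal path to at least one of dialysis capacity and vaccination rate, so they do not confound the relationship.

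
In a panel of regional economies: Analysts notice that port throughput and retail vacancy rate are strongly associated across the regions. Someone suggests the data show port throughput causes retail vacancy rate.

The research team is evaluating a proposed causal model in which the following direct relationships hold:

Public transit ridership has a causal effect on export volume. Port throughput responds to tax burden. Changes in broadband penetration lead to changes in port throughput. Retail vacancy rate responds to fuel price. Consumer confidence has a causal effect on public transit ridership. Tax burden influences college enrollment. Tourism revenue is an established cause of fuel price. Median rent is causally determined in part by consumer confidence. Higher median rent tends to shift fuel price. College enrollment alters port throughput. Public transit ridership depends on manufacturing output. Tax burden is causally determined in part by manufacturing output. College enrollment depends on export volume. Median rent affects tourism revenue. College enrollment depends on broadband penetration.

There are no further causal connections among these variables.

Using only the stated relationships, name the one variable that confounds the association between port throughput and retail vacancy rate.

consumer confidence

Consumer confidence has a causal path to port throughput (consumer confidence → public transit ridership → export volume → college enrollment → port throughput) and a separate causal path to retail vacancy rate (consumer confidence → median rent → fuel price → retail vacancy rate), so it is a common cause of both.
No stated relationship gives port throughput a causal route to retail vacancy rate, so the correlation is explained by the shared upstream cause rather than a direct effect.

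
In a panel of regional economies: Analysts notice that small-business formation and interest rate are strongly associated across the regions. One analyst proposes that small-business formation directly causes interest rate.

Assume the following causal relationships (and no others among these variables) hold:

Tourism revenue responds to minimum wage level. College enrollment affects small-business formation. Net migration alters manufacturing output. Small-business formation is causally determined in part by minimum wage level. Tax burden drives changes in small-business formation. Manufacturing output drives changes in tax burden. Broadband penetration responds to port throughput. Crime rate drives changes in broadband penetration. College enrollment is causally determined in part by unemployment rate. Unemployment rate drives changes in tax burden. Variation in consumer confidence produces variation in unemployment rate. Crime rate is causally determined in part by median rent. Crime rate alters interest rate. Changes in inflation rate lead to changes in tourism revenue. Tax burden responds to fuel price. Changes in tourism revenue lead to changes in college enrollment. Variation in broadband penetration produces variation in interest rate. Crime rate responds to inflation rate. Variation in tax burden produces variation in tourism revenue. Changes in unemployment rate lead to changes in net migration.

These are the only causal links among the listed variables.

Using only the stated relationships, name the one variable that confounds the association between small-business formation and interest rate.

Inflation rate has a causal path to small-business formation (inflation rate → tourism revenue → college enrollment → small-business formation) and a separate causal path to interest rate (inflation rate → crime rate → interest rate), so it is a common cause of both.
No stated relationship gives small-business formation a causal route to interest rate, so the correlation is explained by the shared upstream cause rather than a direct effect.

inflation rate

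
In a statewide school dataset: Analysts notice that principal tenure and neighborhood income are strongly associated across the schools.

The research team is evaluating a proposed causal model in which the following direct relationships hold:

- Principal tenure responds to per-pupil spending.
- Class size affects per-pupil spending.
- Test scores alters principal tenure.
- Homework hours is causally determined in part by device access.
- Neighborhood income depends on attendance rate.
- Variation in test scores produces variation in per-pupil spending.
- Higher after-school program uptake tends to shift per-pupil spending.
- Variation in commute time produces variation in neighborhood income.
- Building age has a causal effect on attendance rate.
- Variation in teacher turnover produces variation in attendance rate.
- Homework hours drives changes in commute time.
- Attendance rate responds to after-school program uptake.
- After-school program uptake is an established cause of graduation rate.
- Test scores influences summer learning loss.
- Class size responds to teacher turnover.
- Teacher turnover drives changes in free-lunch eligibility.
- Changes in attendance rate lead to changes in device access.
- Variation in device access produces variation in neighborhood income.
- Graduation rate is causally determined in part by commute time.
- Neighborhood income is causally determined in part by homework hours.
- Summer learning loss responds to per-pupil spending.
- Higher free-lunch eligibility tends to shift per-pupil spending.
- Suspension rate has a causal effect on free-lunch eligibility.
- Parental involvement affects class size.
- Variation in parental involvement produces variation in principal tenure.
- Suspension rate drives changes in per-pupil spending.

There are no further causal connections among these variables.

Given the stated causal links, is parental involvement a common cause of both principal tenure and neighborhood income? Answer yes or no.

Parental involvement has no stated causal path to neighborhood income. A confounder must cause both variables, so parental involvement does not qualify.

no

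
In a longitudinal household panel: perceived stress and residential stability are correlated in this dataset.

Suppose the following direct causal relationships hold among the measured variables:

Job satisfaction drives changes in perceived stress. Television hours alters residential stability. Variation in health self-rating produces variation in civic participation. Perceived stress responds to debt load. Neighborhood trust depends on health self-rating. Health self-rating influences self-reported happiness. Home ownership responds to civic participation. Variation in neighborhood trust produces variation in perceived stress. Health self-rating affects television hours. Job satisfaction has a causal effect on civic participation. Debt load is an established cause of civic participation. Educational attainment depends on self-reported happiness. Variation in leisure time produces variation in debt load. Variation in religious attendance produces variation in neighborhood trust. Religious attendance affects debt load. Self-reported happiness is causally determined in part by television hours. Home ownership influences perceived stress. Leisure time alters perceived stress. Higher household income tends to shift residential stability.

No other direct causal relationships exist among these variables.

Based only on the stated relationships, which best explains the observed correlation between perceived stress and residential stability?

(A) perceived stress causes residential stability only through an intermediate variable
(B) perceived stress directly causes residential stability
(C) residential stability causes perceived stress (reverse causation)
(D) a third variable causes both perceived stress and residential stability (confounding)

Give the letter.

Health self-rating causes perceived stress (health self-rating → neighborhood trust → perceived stress) and residential stability (health self-rating → television hours → residential stability) — a common cause creating the correlation.
There is no stated path from perceived stress to residential stability or from residential stability to perceived stress, so neither direct nor reverse causation applies.

D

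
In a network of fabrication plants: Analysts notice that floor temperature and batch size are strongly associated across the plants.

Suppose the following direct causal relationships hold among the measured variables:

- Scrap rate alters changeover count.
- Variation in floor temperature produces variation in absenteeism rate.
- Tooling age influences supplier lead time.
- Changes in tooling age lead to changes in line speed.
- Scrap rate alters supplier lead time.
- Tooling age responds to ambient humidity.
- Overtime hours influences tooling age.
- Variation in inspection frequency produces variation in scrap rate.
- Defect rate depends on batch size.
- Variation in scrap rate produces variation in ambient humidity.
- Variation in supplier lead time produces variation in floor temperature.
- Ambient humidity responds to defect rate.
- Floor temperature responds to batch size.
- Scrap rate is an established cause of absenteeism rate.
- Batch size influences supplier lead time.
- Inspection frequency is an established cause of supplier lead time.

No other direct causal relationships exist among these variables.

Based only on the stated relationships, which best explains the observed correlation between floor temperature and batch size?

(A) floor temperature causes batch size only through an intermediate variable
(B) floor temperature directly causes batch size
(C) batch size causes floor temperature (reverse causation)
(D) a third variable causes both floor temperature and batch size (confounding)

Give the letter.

C

The stated link runs batch size → floor temperature; floor temperature has no causal path to batch size. No variable causes both, so confounding is ruled out. The correlation reflects reverse causation.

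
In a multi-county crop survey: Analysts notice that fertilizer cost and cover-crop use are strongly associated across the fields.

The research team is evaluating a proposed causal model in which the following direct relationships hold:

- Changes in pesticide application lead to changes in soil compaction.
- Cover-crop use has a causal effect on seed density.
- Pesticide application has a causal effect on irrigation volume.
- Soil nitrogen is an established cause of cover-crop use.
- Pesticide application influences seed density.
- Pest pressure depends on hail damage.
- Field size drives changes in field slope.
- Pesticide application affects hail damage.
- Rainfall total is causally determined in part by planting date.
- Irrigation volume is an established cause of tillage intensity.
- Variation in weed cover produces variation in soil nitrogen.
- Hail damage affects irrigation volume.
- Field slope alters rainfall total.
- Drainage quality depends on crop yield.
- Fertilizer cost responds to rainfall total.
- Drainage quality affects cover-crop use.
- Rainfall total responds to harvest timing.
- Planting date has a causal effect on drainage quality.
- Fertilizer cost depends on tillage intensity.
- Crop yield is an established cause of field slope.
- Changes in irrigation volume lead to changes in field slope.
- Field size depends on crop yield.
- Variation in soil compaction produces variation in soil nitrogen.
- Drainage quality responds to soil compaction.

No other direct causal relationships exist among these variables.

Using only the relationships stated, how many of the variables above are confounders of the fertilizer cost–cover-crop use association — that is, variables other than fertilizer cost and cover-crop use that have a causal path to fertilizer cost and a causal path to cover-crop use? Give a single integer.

3

The common causes are: crop yield (to fertilizer cost via crop yield → field slope → rainfall total → fertilizer cost; to cover-crop use via crop yield → drainage quality → cover-crop use); pesticide application (to fertilizer cost via pesticide application → irrigation volume → tillage intensity → fertilizer cost; to cover-crop use via pesticide application → soil compaction → drainage quality → cover-crop use); planting date (to fertilizer cost via planting date → rainfall total → fertilizer cost; to cover-crop use via planting date → drainage quality → cover-crop use).
Every other variable lacks a causal path to at least one of fertilizer cost and cover-crop use.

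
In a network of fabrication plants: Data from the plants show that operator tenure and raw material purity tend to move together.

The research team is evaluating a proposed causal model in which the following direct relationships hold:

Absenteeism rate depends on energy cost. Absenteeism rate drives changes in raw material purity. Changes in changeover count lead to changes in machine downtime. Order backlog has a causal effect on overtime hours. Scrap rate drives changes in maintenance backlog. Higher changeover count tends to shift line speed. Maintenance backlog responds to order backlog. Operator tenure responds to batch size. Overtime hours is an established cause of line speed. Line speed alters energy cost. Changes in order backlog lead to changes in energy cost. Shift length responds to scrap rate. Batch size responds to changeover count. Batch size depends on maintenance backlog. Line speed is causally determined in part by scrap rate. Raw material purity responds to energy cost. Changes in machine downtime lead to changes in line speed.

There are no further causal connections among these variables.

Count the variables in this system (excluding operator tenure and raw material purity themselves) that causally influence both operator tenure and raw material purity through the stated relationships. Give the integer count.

The common causes are: changeover count (to operator tenure via changeover count → batch size → operator tenure; to raw material purity via changeover count → line speed → energy cost → raw material purity); order backlog (to operator tenure via order backlog → maintenance backlog → batch size → operator tenure; to raw material purity via order backlog → energy cost → raw material purity); scrap rate (to operator tenure via scrap rate → maintenance backlog → batch size → operator tenure; to raw material purity via scrap rate → line speed → energy cost → raw material purity).
Every other variable lacks a causal path to at least one of operator tenure and raw material purity.

3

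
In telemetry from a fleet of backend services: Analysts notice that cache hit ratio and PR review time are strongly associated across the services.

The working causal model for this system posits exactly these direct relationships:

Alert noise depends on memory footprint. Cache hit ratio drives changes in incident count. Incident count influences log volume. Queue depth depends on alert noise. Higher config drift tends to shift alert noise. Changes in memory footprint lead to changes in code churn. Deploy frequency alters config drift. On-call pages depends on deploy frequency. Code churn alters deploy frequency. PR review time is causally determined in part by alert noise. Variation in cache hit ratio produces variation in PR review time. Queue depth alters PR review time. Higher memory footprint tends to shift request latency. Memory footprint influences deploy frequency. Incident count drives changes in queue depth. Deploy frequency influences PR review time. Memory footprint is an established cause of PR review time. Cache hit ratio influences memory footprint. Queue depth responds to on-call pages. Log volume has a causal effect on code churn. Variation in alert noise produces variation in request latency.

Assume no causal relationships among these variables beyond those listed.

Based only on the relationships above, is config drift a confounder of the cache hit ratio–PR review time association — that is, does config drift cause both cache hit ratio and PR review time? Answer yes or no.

no

Config drift has no stated causal path to cache hit ratio. A confounder must cause both variables, so config drift does not qualify.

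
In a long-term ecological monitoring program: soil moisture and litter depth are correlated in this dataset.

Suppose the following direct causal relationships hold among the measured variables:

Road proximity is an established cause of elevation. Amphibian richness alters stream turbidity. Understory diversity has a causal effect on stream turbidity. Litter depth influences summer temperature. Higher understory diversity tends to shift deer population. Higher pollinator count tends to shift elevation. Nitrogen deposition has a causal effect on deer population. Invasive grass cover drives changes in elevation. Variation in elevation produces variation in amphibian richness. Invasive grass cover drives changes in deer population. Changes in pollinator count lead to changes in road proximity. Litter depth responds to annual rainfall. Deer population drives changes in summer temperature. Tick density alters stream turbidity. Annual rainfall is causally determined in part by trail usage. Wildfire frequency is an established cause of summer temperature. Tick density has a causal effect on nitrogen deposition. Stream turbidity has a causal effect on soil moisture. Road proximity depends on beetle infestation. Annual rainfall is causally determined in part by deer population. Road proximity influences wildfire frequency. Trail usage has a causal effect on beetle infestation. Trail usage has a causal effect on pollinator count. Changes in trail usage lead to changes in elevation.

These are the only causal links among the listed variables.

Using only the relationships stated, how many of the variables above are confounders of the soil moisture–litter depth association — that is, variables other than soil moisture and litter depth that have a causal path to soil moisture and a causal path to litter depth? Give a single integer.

4

The common causes are: invasive grass cover (to soil moisture via invasive grass cover → elevation → amphibian richness → stream turbidity → soil moisture; to litter depth via invasive grass cover → deer population → annual rainfall → litter depth); tick density (to soil moisture via tick density → stream turbidity → soil moisture; to litter depth via tick density → nitrogen deposition → deer population → annual rainfall → litter depth); trail usage (to soil moisture via trail usage → elevation → amphibian richness → stream turbidity → soil moisture; to litter depth via trail usage → annual rainfall → litter depth); understory diversity (to soil moisture via understory diversity → stream turbidity → soil moisture; to litter depth via understory diversity → deer population → annual rainfall → litter depth).
Every other variable lacks a causal path to at least one of soil moisture and litter depth.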